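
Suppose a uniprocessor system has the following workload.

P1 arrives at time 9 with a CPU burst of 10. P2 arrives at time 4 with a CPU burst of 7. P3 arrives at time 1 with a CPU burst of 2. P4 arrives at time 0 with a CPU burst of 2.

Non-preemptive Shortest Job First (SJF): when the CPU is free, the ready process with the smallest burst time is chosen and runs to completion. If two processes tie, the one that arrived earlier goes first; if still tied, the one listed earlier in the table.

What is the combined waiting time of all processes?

Schedule: | P4 0-2 | P3 2-4 | P2 4-11 | P1 11-21 |
Completion: P1=21  P2=11  P3=4  P4=2
Waiting = turnaround − burst: P1=2, P2=0, P3=1, P4=0
Total waiting = 2 + 0 + 1 + 0 = 3

3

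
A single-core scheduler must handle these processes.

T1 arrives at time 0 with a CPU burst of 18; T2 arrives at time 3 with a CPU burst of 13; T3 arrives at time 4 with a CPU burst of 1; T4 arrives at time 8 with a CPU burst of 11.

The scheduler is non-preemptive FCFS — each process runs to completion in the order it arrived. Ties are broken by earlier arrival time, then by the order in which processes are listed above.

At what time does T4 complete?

Gantt: | T1 0-18 | T2 18-31 | T3 31-32 | T4 32-43 |
Completion: T1=18  T2=31  T3=32  T4=43
Turnaround (C−A): T1=18  T2=28  T3=28  T4=35

43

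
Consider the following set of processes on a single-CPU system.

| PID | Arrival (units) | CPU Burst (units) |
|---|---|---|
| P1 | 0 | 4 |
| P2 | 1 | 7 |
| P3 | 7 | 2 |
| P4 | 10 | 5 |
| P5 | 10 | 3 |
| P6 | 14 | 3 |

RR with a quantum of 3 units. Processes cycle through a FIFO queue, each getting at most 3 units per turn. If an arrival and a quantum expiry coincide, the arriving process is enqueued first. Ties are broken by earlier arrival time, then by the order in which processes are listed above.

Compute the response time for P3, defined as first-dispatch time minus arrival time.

3

Timeline: | P1 0-3 | P2 3-6 | P1 6-7 | P2 7-10 | P3 10-12 | P4 12-15 | P5 15-18 | P2 18-19 | P6 19-22 | P4 22-24 |
Completion: P1=7  P2=19  P3=12  P4=24  P5=18  P6=22
Turnaround (C−A): P1=7  P2=18  P3=5  P4=14  P5=8  P6=8
Response(P3) = first start − arrival = 10 − 7 = 3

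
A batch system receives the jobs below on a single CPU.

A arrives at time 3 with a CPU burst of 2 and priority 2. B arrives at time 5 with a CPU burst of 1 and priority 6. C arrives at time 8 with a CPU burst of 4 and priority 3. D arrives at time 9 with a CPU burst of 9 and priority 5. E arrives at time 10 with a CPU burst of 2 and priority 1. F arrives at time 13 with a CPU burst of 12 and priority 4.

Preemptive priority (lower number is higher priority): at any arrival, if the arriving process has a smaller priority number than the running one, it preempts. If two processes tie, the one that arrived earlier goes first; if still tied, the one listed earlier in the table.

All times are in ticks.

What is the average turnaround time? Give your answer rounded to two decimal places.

Gantt: | idle 0-3 | A 3-5 | B 5-6 | idle 6-8 | C 8-10 | E 10-12 | C 12-14 | F 14-26 | D 26-35 |
Completion: A=5  B=6  C=14  D=35  E=12  F=26
Turnaround (C−A): A=2  B=1  C=6  D=26  E=2  F=13
Turnaround times: A=2, B=1, C=6, D=26, E=2, F=13
Average turnaround = (2+1+6+26+2+13) / 6 = 50/6 = 8.33

8.33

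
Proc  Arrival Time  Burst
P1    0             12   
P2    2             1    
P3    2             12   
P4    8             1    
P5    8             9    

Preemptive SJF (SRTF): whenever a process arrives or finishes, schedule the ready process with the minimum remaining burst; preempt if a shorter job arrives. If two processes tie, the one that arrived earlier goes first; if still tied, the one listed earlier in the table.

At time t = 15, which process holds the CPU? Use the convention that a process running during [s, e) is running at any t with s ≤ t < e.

P5

Timeline: | P1 0-2 | P2 2-3 | P1 3-8 | P4 8-9 | P1 9-14 | P5 14-23 | P3 23-35 |
Completion: P1=14  P2=3  P3=35  P4=9  P5=23
Turnaround (C−A): P1=14  P2=1  P3=33  P4=1  P5=15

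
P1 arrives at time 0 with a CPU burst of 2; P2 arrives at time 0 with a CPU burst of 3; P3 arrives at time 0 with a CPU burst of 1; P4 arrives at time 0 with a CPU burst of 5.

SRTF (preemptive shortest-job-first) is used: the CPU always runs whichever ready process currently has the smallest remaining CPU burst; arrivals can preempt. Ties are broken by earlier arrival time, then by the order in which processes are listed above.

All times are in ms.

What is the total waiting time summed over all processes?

10

Schedule: | P3 0-1 | P1 1-3 | P2 3-6 | P4 6-11 |
Completion: P1=3  P2=6  P3=1  P4=11
Turnaround (C−A): P1=3  P2=6  P3=1  P4=11
Waiting = turnaround − burst: P1=1, P2=3, P3=0, P4=6
Total waiting = 1 + 3 + 0 + 6 = 10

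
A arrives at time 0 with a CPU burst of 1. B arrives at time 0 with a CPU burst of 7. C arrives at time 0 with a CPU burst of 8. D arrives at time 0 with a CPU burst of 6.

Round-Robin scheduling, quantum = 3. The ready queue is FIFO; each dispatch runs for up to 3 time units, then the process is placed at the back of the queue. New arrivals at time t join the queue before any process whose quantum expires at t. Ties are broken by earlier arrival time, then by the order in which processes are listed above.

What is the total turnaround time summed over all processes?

Gantt: | A 0-1 | B 1-4 | C 4-7 | D 7-10 | B 10-13 | C 13-16 | D 16-19 | B 19-20 | C 20-22 |
Completion: A=1  B=20  C=22  D=19
Turnaround = completion − arrival: A=1, B=20, C=22, D=19
Total turnaround = 1 + 20 + 22 + 19 = 62

62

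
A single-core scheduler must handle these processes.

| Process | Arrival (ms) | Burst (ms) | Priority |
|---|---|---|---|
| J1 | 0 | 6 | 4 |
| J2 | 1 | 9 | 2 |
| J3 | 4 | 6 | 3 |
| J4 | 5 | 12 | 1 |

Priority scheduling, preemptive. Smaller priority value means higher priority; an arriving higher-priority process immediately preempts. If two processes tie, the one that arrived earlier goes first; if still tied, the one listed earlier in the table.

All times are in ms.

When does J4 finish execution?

17

Timeline: | J1 0-1 | J2 1-5 | J4 5-17 | J2 17-22 | J3 22-28 | J1 28-33 |
Completion: J1=33  J2=22  J3=28  J4=17
Turnaround (C−A): J1=33  J2=21  J3=24  J4=12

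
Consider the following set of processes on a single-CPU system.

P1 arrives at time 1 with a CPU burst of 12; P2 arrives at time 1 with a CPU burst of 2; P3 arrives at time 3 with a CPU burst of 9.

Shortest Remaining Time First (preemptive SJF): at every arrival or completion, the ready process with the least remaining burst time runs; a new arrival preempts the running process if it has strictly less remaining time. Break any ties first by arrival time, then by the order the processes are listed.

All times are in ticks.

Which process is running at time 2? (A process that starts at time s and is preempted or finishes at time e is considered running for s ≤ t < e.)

P2

Timeline: | idle 0-1 | P2 1-3 | P3 3-12 | P1 12-24 |
Completion: P1=24  P2=3  P3=12
Turnaround (C−A): P1=23  P2=2  P3=9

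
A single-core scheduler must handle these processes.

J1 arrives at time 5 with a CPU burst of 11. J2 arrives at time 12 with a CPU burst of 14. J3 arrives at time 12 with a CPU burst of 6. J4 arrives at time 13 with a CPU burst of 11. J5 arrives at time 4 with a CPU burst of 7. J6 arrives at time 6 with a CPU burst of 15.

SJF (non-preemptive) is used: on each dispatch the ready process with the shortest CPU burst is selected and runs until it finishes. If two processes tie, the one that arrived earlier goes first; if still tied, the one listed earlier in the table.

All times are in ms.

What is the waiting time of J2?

27

Gantt: | idle 0-4 | J5 4-11 | J1 11-22 | J3 22-28 | J4 28-39 | J2 39-53 | J6 53-68 |
Completion: J1=22  J2=53  J3=28  J4=39  J5=11  J6=68
Turnaround (C−A): J1=17  J2=41  J3=16  J4=26  J5=7  J6=62
Waiting(J2) = turnaround − burst = 41 − 14 = 27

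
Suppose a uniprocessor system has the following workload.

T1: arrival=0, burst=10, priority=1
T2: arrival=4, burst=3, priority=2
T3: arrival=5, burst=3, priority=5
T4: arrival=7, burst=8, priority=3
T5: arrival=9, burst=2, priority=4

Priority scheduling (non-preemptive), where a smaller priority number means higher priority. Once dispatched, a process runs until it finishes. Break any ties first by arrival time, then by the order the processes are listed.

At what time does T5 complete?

Gantt: | T1 0-10 | T2 10-13 | T4 13-21 | T5 21-23 | T3 23-26 |
Completion: T1=10  T2=13  T3=26  T4=21  T5=23
Turnaround (C−A): T1=10  T2=9  T3=21  T4=14  T5=14

23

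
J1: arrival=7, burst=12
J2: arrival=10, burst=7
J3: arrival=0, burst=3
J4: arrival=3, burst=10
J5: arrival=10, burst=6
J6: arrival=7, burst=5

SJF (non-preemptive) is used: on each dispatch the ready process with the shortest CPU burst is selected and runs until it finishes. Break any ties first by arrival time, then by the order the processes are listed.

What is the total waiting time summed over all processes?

Timeline: | J3 0-3 | J4 3-13 | J6 13-18 | J5 18-24 | J2 24-31 | J1 31-43 |
Completion: J1=43  J2=31  J3=3  J4=13  J5=24  J6=18
Turnaround (C−A): J1=36  J2=21  J3=3  J4=10  J5=14  J6=11
Waiting = turnaround − burst: J1=24, J2=14, J3=0, J4=0, J5=8, J6=6
Total waiting = 24 + 14 + 0 + 0 + 8 + 6 = 52

52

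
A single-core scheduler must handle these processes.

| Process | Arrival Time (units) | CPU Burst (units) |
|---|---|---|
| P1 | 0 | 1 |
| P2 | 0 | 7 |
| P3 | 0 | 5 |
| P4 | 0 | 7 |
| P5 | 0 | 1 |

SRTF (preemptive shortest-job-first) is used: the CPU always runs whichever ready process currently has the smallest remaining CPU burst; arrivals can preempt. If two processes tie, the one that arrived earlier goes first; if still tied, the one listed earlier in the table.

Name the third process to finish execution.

Schedule: | P1 0-1 | P5 1-2 | P3 2-7 | P2 7-14 | P4 14-21 |
Completion: P1=1  P2=14  P3=7  P4=21  P5=2
Finish order: P1 → P5 → P3 → P2 → P4

P3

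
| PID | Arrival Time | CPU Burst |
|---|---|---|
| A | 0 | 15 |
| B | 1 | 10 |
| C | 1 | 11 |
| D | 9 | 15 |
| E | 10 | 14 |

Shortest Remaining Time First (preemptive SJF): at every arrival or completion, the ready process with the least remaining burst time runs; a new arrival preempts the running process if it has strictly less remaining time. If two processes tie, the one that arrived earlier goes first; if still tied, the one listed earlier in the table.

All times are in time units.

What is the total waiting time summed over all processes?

Timeline: | A 0-1 | B 1-11 | C 11-22 | A 22-36 | E 36-50 | D 50-65 |
Completion: A=36  B=11  C=22  D=65  E=50
Waiting = turnaround − burst: A=21, B=0, C=10, D=41, E=26
Total waiting = 21 + 0 + 10 + 41 + 26 = 98

98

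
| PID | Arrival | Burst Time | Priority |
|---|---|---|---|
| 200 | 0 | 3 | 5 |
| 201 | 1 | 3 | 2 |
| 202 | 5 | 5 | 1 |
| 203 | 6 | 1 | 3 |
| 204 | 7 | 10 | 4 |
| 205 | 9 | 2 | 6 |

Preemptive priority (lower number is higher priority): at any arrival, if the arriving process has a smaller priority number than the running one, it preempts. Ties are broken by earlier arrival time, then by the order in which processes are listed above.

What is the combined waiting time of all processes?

40

Gantt: | 200 0-1 | 201 1-4 | 200 4-5 | 202 5-10 | 203 10-11 | 204 11-21 | 200 21-22 | 205 22-24 |
Completion: 200=22  201=4  202=10  203=11  204=21  205=24
Turnaround (C−A): 200=22  201=3  202=5  203=5  204=14  205=15
Waiting = turnaround − burst: 200=19, 201=0, 202=0, 203=4, 204=4, 205=13
Total waiting = 19 + 0 + 0 + 4 + 4 + 13 = 40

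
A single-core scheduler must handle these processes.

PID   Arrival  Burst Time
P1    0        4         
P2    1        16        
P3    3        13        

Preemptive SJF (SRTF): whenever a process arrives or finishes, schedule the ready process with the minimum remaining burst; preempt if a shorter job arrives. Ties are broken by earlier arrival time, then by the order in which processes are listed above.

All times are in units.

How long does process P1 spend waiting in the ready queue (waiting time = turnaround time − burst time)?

0

Timeline: | P1 0-4 | P3 4-17 | P2 17-33 |
Completion: P1=4  P2=33  P3=17
Turnaround (C−A): P1=4  P2=32  P3=14
Waiting(P1) = turnaround − burst = 4 − 4 = 0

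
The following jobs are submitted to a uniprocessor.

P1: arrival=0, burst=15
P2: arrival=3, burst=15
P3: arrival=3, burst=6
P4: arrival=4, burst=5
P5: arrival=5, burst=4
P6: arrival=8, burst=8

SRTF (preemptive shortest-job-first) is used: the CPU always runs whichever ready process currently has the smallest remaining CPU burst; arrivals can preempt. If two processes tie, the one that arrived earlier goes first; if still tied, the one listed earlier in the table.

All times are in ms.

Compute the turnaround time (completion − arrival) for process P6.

Gantt: | P1 0-3 | P3 3-9 | P5 9-13 | P4 13-18 | P6 18-26 | P1 26-38 | P2 38-53 |
Completion: P1=38  P2=53  P3=9  P4=18  P5=13  P6=26
Turnaround (C−A): P1=38  P2=50  P3=6  P4=14  P5=8  P6=18
Turnaround(P6) = completion − arrival = 26 − 8 = 18

18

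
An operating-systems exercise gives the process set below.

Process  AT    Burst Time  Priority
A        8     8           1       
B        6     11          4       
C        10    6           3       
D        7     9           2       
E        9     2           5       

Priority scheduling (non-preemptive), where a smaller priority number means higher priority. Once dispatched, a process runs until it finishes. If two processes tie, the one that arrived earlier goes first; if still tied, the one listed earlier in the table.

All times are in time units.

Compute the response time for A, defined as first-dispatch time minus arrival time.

Timeline: | idle 0-6 | B 6-17 | A 17-25 | D 25-34 | C 34-40 | E 40-42 |
Completion: A=25  B=17  C=40  D=34  E=42
Turnaround (C−A): A=17  B=11  C=30  D=27  E=33
Response(A) = first start − arrival = 17 − 8 = 9

9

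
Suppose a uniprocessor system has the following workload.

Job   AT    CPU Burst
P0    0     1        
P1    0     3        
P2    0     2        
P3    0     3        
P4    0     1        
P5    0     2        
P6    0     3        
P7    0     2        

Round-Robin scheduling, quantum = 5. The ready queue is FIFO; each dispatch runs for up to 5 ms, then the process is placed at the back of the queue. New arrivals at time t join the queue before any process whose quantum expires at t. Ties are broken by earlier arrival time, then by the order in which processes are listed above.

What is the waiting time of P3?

6

Schedule: | P0 0-1 | P1 1-4 | P2 4-6 | P3 6-9 | P4 9-10 | P5 10-12 | P6 12-15 | P7 15-17 |
Completion: P0=1  P1=4  P2=6  P3=9  P4=10  P5=12  P6=15  P7=17
Turnaround (C−A): P0=1  P1=4  P2=6  P3=9  P4=10  P5=12  P6=15  P7=17
Waiting(P3) = turnaround − burst = 9 − 3 = 6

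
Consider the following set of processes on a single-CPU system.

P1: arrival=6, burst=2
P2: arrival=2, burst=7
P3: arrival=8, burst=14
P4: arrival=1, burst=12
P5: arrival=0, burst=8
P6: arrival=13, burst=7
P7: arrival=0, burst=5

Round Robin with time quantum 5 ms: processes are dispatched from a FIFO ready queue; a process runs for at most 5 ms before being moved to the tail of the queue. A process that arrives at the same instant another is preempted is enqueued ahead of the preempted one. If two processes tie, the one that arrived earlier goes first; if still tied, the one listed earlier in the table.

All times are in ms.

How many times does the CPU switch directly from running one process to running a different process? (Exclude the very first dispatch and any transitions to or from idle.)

Schedule: | P5 0-5 | P7 5-10 | P4 10-15 | P2 15-20 | P5 20-23 | P1 23-25 | P3 25-30 | P6 30-35 | P4 35-40 | P2 40-42 | P3 42-47 | P6 47-49 | P4 49-51 | P3 51-55 |
Completion: P1=25  P2=42  P3=55  P4=51  P5=23  P6=49  P7=10

13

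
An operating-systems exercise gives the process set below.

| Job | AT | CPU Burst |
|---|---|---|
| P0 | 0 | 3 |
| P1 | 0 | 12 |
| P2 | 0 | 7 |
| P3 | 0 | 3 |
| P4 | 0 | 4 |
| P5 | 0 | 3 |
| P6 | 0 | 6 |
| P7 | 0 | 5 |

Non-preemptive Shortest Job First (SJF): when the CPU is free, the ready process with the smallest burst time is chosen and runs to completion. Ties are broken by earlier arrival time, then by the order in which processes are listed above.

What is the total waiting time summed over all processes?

104

Schedule: | P0 0-3 | P3 3-6 | P5 6-9 | P4 9-13 | P7 13-18 | P6 18-24 | P2 24-31 | P1 31-43 |
Completion: P0=3  P1=43  P2=31  P3=6  P4=13  P5=9  P6=24  P7=18
Turnaround (C−A): P0=3  P1=43  P2=31  P3=6  P4=13  P5=9  P6=24  P7=18
Waiting = turnaround − burst: P0=0, P1=31, P2=24, P3=3, P4=9, P5=6, P6=18, P7=13
Total waiting = 0 + 31 + 24 + 3 + 9 + 6 + 18 + 13 = 104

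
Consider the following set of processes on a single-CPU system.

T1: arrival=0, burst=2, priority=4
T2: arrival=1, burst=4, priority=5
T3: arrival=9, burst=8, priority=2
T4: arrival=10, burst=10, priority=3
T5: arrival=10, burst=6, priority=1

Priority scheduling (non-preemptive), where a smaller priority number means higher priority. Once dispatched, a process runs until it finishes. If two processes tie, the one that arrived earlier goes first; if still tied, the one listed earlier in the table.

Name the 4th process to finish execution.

T5

Timeline: | T1 0-2 | T2 2-6 | idle 6-9 | T3 9-17 | T5 17-23 | T4 23-33 |
Completion: T1=2  T2=6  T3=17  T4=33  T5=23
Turnaround (C−A): T1=2  T2=5  T3=8  T4=23  T5=13
Finish order: T1 → T2 → T3 → T5 → T4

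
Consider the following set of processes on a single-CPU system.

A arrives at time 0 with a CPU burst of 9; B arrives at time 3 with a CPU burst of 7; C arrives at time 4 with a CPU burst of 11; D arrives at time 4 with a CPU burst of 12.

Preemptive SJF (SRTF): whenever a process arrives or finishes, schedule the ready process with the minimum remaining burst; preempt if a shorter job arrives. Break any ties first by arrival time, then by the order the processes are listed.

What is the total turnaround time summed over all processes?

80

Gantt: | A 0-9 | B 9-16 | C 16-27 | D 27-39 |
Completion: A=9  B=16  C=27  D=39
Turnaround (C−A): A=9  B=13  C=23  D=35
Turnaround = completion − arrival: A=9, B=13, C=23, D=35
Total turnaround = 9 + 13 + 23 + 35 = 80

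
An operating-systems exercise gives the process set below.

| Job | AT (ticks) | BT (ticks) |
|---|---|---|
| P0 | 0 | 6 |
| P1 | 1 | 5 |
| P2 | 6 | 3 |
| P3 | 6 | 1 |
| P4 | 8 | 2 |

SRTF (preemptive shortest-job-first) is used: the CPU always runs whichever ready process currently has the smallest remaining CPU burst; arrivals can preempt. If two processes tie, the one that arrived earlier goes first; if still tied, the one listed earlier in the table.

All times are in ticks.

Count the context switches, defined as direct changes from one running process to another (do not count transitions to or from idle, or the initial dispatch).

Schedule: | P0 0-6 | P3 6-7 | P2 7-10 | P4 10-12 | P1 12-17 |
Completion: P0=6  P1=17  P2=10  P3=7  P4=12
Turnaround (C−A): P0=6  P1=16  P2=4  P3=1  P4=4

4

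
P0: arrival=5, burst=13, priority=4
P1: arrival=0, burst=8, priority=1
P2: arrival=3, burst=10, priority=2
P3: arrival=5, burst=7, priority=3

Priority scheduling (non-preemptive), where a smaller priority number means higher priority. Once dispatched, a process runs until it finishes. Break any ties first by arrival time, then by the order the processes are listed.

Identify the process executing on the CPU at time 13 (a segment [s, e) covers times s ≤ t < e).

P2

Gantt: | P1 0-8 | P2 8-18 | P3 18-25 | P0 25-38 |
Completion: P0=38  P1=8  P2=18  P3=25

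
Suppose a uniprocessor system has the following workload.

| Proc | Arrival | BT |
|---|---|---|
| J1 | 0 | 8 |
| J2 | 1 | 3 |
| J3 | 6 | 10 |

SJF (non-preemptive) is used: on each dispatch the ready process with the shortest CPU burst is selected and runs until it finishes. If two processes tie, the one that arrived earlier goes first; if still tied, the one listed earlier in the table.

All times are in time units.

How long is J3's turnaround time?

15

Timeline: | J1 0-8 | J2 8-11 | J3 11-21 |
Completion: J1=8  J2=11  J3=21
Turnaround(J3) = completion − arrival = 21 − 6 = 15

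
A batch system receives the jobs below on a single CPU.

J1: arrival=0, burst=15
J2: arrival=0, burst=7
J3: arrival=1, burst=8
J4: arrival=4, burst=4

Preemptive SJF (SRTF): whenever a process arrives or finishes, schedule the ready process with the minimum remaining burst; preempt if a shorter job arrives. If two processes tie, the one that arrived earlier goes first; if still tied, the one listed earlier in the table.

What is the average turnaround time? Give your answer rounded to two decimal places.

16.50

Schedule: | J2 0-7 | J4 7-11 | J3 11-19 | J1 19-34 |
Completion: J1=34  J2=7  J3=19  J4=11
Turnaround times: J1=34, J2=7, J3=18, J4=7
Average turnaround = (34+7+18+7) / 4 = 66/4 = 16.50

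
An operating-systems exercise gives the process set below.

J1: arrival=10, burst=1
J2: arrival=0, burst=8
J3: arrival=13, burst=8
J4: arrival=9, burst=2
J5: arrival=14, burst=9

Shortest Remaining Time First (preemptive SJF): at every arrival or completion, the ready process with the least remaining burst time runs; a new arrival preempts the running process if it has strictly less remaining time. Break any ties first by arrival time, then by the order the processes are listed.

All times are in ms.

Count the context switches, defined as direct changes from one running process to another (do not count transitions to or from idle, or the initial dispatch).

2

Schedule: | J2 0-8 | idle 8-9 | J4 9-11 | J1 11-12 | idle 12-13 | J3 13-21 | J5 21-30 |
Completion: J1=12  J2=8  J3=21  J4=11  J5=30
Turnaround (C−A): J1=2  J2=8  J3=8  J4=2  J5=16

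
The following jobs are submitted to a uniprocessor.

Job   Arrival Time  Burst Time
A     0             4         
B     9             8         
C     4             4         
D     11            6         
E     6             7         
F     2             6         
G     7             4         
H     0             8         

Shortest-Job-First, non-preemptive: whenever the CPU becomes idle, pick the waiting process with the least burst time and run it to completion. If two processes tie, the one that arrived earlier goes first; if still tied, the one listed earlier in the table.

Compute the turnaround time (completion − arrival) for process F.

16

Gantt: | A 0-4 | C 4-8 | G 8-12 | F 12-18 | D 18-24 | E 24-31 | H 31-39 | B 39-47 |
Completion: A=4  B=47  C=8  D=24  E=31  F=18  G=12  H=39
Turnaround (C−A): A=4  B=38  C=4  D=13  E=25  F=16  G=5  H=39
Turnaround(F) = completion − arrival = 18 − 2 = 16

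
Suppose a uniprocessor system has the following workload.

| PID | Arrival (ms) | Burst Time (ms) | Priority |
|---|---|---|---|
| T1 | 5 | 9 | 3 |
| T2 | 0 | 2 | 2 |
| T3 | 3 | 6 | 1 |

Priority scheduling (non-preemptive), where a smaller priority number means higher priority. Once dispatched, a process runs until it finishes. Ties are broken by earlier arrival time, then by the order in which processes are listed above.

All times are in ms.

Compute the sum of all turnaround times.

21

Timeline: | T2 0-2 | idle 2-3 | T3 3-9 | T1 9-18 |
Completion: T1=18  T2=2  T3=9
Turnaround = completion − arrival: T1=13, T2=2, T3=6
Total turnaround = 13 + 2 + 6 = 21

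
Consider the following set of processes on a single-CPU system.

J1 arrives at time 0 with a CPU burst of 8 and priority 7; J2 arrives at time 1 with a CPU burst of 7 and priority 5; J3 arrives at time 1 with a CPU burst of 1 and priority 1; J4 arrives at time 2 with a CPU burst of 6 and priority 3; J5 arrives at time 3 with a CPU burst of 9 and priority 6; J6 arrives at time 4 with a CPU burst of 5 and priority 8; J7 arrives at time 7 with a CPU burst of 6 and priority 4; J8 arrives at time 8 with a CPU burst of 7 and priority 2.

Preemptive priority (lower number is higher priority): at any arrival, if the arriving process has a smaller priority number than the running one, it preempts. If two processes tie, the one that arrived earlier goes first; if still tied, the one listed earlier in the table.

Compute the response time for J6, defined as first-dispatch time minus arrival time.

Gantt: | J1 0-1 | J3 1-2 | J4 2-8 | J8 8-15 | J7 15-21 | J2 21-28 | J5 28-37 | J1 37-44 | J6 44-49 |
Completion: J1=44  J2=28  J3=2  J4=8  J5=37  J6=49  J7=21  J8=15
Turnaround (C−A): J1=44  J2=27  J3=1  J4=6  J5=34  J6=45  J7=14  J8=7
Response(J6) = first start − arrival = 44 − 4 = 40

40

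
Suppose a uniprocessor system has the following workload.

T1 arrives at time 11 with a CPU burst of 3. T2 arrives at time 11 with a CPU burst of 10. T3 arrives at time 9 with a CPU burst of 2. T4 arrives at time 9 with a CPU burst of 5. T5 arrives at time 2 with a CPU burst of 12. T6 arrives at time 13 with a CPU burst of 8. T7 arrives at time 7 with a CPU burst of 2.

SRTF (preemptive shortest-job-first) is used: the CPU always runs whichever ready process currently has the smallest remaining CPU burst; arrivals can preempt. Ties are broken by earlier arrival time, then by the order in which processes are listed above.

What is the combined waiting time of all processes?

53

Gantt: | idle 0-2 | T5 2-7 | T7 7-9 | T3 9-11 | T1 11-14 | T4 14-19 | T5 19-26 | T6 26-34 | T2 34-44 |
Completion: T1=14  T2=44  T3=11  T4=19  T5=26  T6=34  T7=9
Waiting = turnaround − burst: T1=0, T2=23, T3=0, T4=5, T5=12, T6=13, T7=0
Total waiting = 0 + 23 + 0 + 5 + 12 + 13 + 0 = 53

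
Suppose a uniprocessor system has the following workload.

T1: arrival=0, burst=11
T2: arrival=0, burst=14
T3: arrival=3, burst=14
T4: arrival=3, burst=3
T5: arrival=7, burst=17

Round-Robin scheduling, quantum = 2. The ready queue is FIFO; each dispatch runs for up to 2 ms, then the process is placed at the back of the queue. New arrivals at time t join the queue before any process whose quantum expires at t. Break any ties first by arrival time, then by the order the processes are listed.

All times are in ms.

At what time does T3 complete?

Schedule: | T1 0-2 | T2 2-4 | T1 4-6 | T3 6-8 | T4 8-10 | T2 10-12 | T1 12-14 | T5 14-16 | T3 16-18 | T4 18-19 | T2 19-21 | T1 21-23 | T5 23-25 | T3 25-27 | T2 27-29 | T1 29-31 | T5 31-33 | T3 33-35 | T2 35-37 | T1 37-38 | T5 38-40 | T3 40-42 | T2 42-44 | T5 44-46 | T3 46-48 | T2 48-50 | T5 50-52 | T3 52-54 | T5 54-59 |
Completion: T1=38  T2=50  T3=54  T4=19  T5=59
Turnaround (C−A): T1=38  T2=50  T3=51  T4=16  T5=52

54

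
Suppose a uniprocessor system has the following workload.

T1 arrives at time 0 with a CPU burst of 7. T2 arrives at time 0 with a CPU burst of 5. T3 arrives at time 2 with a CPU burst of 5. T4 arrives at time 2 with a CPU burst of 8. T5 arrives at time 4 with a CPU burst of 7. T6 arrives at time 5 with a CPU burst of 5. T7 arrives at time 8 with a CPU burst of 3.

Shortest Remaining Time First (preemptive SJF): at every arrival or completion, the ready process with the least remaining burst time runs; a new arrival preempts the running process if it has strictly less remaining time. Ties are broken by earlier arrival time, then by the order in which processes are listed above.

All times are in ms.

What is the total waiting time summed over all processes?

82

Gantt: | T2 0-5 | T3 5-10 | T7 10-13 | T6 13-18 | T1 18-25 | T5 25-32 | T4 32-40 |
Completion: T1=25  T2=5  T3=10  T4=40  T5=32  T6=18  T7=13
Waiting = turnaround − burst: T1=18, T2=0, T3=3, T4=30, T5=21, T6=8, T7=2
Total waiting = 18 + 0 + 3 + 30 + 21 + 8 + 2 = 82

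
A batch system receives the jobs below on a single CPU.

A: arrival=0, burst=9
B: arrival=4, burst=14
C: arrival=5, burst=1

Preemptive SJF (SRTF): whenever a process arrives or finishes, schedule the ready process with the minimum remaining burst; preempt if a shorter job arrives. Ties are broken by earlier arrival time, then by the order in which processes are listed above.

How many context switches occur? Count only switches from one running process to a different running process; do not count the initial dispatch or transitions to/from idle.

3

Gantt: | A 0-5 | C 5-6 | A 6-10 | B 10-24 |
Completion: A=10  B=24  C=6
Turnaround (C−A): A=10  B=20  C=1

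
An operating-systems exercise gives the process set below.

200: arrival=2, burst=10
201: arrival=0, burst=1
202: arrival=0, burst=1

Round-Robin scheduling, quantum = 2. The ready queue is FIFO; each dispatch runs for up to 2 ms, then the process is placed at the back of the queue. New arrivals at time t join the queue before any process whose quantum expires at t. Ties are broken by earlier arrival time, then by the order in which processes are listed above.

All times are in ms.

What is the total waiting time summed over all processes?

Schedule: | 201 0-1 | 202 1-2 | 200 2-12 |
Completion: 200=12  201=1  202=2
Waiting = turnaround − burst: 200=0, 201=0, 202=1
Total waiting = 0 + 0 + 1 = 1

1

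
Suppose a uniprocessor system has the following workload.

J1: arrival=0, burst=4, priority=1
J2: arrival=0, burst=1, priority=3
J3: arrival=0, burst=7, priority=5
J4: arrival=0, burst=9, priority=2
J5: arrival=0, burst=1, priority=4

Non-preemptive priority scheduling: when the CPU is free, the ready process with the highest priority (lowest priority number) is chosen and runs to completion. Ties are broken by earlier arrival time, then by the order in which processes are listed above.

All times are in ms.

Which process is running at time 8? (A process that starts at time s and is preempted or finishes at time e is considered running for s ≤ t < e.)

J4

Schedule: | J1 0-4 | J4 4-13 | J2 13-14 | J5 14-15 | J3 15-22 |
Completion: J1=4  J2=14  J3=22  J4=13  J5=15
Turnaround (C−A): J1=4  J2=14  J3=22  J4=13  J5=15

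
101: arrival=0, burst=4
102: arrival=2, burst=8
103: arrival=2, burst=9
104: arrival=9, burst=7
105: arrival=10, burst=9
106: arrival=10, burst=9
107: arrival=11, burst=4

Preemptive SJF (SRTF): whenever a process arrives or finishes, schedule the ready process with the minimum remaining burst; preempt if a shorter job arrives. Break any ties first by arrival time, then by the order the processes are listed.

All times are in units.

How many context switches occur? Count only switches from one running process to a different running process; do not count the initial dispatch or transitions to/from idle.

6

Timeline: | 101 0-4 | 102 4-12 | 107 12-16 | 104 16-23 | 103 23-32 | 105 32-41 | 106 41-50 |
Completion: 101=4  102=12  103=32  104=23  105=41  106=50  107=16
Turnaround (C−A): 101=4  102=10  103=30  104=14  105=31  106=40  107=5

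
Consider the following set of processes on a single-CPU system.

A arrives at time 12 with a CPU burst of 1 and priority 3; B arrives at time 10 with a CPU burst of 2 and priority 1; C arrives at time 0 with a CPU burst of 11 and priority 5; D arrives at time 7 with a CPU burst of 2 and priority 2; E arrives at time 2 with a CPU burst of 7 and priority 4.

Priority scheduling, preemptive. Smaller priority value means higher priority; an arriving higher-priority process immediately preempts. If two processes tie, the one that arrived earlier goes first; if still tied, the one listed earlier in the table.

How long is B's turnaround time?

2

Schedule: | C 0-2 | E 2-7 | D 7-9 | E 9-10 | B 10-12 | A 12-13 | E 13-14 | C 14-23 |
Completion: A=13  B=12  C=23  D=9  E=14
Turnaround(B) = completion − arrival = 12 − 10 = 2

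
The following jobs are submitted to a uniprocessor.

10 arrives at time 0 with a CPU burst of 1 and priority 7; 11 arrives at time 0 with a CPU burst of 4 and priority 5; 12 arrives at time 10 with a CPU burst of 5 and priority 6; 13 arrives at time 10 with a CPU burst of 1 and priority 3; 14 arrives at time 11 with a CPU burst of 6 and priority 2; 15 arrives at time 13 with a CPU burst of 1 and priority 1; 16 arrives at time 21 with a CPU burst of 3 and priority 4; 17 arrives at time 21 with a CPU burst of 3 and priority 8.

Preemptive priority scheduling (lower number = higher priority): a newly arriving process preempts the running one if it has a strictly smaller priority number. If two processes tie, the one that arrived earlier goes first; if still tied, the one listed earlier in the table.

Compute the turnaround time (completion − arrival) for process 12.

Timeline: | 11 0-4 | 10 4-5 | idle 5-10 | 13 10-11 | 14 11-13 | 15 13-14 | 14 14-18 | 12 18-21 | 16 21-24 | 12 24-26 | 17 26-29 |
Completion: 10=5  11=4  12=26  13=11  14=18  15=14  16=24  17=29
Turnaround(12) = completion − arrival = 26 − 10 = 16

16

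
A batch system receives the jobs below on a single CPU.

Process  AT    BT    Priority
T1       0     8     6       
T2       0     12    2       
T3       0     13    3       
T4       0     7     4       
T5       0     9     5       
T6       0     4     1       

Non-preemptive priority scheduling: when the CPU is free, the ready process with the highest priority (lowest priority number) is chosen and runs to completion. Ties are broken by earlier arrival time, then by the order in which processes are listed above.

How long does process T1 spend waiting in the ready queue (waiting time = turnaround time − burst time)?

45

Schedule: | T6 0-4 | T2 4-16 | T3 16-29 | T4 29-36 | T5 36-45 | T1 45-53 |
Completion: T1=53  T2=16  T3=29  T4=36  T5=45  T6=4
Waiting(T1) = turnaround − burst = 53 − 8 = 45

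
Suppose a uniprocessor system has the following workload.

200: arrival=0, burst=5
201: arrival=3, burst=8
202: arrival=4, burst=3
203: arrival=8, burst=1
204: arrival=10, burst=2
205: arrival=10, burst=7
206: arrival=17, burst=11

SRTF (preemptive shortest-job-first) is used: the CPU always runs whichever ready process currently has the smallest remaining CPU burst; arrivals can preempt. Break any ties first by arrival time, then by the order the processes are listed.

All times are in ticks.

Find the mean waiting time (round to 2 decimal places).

Timeline: | 200 0-5 | 202 5-8 | 203 8-9 | 201 9-10 | 204 10-12 | 201 12-19 | 205 19-26 | 206 26-37 |
Completion: 200=5  201=19  202=8  203=9  204=12  205=26  206=37
Waiting times: 200=0, 201=8, 202=1, 203=0, 204=0, 205=9, 206=9
Average waiting = (0+8+1+0+0+9+9) / 7 = 27/7 = 3.86

3.86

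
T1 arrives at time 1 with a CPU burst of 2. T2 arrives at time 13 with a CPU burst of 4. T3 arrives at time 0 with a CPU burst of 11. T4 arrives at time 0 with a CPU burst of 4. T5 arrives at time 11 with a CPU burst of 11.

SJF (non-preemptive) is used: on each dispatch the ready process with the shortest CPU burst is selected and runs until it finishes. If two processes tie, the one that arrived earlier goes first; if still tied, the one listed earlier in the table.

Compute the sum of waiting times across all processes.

23

Timeline: | T4 0-4 | T1 4-6 | T3 6-17 | T2 17-21 | T5 21-32 |
Completion: T1=6  T2=21  T3=17  T4=4  T5=32
Waiting = turnaround − burst: T1=3, T2=4, T3=6, T4=0, T5=10
Total waiting = 3 + 4 + 6 + 0 + 10 = 23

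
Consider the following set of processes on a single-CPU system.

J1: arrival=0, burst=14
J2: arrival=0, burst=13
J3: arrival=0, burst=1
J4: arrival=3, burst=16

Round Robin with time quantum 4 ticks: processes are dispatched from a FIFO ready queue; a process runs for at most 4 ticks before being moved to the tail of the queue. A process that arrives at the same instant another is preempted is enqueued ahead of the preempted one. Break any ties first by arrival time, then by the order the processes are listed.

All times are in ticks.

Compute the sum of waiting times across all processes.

Schedule: | J1 0-4 | J2 4-8 | J3 8-9 | J4 9-13 | J1 13-17 | J2 17-21 | J4 21-25 | J1 25-29 | J2 29-33 | J4 33-37 | J1 37-39 | J2 39-40 | J4 40-44 |
Completion: J1=39  J2=40  J3=9  J4=44
Turnaround (C−A): J1=39  J2=40  J3=9  J4=41
Waiting = turnaround − burst: J1=25, J2=27, J3=8, J4=25
Total waiting = 25 + 27 + 8 + 25 = 85

85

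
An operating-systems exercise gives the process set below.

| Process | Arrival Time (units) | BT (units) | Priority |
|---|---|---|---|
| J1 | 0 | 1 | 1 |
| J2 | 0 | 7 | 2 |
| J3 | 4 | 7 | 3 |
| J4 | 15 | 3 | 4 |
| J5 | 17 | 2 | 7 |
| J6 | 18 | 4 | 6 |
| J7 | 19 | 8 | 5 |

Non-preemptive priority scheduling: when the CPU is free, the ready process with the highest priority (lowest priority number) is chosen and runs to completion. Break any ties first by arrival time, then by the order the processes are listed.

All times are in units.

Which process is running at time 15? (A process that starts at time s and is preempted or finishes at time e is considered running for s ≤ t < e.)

Gantt: | J1 0-1 | J2 1-8 | J3 8-15 | J4 15-18 | J6 18-22 | J7 22-30 | J5 30-32 |
Completion: J1=1  J2=8  J3=15  J4=18  J5=32  J6=22  J7=30
Turnaround (C−A): J1=1  J2=8  J3=11  J4=3  J5=15  J6=4  J7=11

J4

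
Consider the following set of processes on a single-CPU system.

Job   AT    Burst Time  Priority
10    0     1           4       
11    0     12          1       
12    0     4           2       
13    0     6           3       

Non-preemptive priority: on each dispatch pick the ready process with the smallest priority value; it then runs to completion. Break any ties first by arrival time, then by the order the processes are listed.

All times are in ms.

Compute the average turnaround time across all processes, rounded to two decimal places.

18.25

Gantt: | 11 0-12 | 12 12-16 | 13 16-22 | 10 22-23 |
Completion: 10=23  11=12  12=16  13=22
Turnaround (C−A): 10=23  11=12  12=16  13=22
Turnaround times: 10=23, 11=12, 12=16, 13=22
Average turnaround = (23+12+16+22) / 4 = 73/4 = 18.25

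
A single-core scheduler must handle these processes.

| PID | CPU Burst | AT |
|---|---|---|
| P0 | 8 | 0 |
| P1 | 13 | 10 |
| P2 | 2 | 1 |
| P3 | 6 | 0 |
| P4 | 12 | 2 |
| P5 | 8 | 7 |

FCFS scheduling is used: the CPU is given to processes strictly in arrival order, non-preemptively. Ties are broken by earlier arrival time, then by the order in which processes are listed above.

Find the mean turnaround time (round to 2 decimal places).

21.83

Timeline: | P0 0-8 | P3 8-14 | P2 14-16 | P4 16-28 | P5 28-36 | P1 36-49 |
Completion: P0=8  P1=49  P2=16  P3=14  P4=28  P5=36
Turnaround (C−A): P0=8  P1=39  P2=15  P3=14  P4=26  P5=29
Turnaround times: P0=8, P1=39, P2=15, P3=14, P4=26, P5=29
Average turnaround = (8+39+15+14+26+29) / 6 = 131/6 = 21.83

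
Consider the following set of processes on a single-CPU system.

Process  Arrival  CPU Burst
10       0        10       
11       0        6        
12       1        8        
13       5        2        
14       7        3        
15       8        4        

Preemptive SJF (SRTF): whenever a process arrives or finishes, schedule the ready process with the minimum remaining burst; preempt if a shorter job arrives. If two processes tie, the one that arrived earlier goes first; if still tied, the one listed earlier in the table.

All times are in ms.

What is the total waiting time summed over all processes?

Timeline: | 11 0-6 | 13 6-8 | 14 8-11 | 15 11-15 | 12 15-23 | 10 23-33 |
Completion: 10=33  11=6  12=23  13=8  14=11  15=15
Waiting = turnaround − burst: 10=23, 11=0, 12=14, 13=1, 14=1, 15=3
Total waiting = 23 + 0 + 14 + 1 + 1 + 3 = 42

42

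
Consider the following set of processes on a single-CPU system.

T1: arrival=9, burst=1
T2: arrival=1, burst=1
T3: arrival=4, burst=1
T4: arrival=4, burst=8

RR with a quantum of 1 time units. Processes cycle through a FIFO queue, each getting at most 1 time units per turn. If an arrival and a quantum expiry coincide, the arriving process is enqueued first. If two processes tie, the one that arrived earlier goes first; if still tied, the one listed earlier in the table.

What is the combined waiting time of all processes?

Timeline: | idle 0-1 | T2 1-2 | idle 2-4 | T3 4-5 | T4 5-9 | T1 9-10 | T4 10-14 |
Completion: T1=10  T2=2  T3=5  T4=14
Turnaround (C−A): T1=1  T2=1  T3=1  T4=10
Waiting = turnaround − burst: T1=0, T2=0, T3=0, T4=2
Total waiting = 0 + 0 + 0 + 2 = 2

2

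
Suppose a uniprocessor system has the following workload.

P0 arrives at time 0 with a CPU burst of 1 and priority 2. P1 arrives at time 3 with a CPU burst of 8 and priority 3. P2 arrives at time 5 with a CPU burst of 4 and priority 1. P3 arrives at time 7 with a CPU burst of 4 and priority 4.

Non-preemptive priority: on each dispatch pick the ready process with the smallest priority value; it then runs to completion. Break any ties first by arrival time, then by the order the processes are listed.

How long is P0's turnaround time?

Schedule: | P0 0-1 | idle 1-3 | P1 3-11 | P2 11-15 | P3 15-19 |
Completion: P0=1  P1=11  P2=15  P3=19
Turnaround(P0) = completion − arrival = 1 − 0 = 1

1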